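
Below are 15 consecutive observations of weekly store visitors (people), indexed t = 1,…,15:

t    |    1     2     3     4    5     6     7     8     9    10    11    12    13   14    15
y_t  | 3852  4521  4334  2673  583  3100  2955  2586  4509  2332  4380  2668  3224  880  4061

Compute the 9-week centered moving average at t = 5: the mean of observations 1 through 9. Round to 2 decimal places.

3234.78

Sum of periods 1–9: 3852 + 4521 + 4334 + 2673 + 583 + 3100 + 2955 + 2586 + 4509 = 29113
Divide by 9: 29113 / 9 = 3234.78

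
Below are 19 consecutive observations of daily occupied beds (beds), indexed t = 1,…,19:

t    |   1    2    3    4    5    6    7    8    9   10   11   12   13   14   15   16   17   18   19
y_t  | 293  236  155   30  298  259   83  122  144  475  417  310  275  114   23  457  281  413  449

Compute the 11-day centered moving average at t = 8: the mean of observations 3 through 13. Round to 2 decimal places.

Sum of periods 3–13: 155 + 30 + 298 + 259 + 83 + 122 + 144 + 475 + 417 + 310 + 275 = 2568
Divide by 11: 2568 / 11 = 233.45

233.45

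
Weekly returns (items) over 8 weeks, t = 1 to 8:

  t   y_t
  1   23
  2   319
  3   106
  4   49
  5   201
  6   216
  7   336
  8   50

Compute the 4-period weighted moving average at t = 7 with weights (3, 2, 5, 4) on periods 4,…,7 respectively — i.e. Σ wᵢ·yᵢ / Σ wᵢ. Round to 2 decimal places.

212.36

Weighted sum: 3·49 + 2·201 + 5·216 + 4·336 = 147 + 402 + 1080 + 1344 = 2973
Weight total: 3 + 2 + 5 + 4 = 14
WMA = 2973 / 14 = 212.36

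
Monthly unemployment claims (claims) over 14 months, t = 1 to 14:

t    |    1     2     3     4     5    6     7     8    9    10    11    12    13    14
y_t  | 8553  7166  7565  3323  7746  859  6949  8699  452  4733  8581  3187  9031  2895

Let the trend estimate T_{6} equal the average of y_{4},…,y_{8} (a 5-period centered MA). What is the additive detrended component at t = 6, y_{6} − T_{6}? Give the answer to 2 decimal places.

-4656.20

Trend T_6 = (3323 + 7746 + 859 + 6949 + 8699) / 5 = 27576/5 = 5515.2000
Detrended value: 859 − 5515.2000 = -4656.20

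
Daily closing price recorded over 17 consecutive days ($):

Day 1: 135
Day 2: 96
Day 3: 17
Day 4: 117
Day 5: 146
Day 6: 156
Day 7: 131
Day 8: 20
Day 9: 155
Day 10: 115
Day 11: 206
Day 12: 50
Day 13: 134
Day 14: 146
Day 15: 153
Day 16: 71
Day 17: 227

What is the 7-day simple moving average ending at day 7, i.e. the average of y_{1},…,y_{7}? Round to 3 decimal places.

Sum of periods 1–7: 135 + 96 + 17 + 117 + 146 + 156 + 131 = 798
Divide by 7: 798 / 7 = 114.000

114.000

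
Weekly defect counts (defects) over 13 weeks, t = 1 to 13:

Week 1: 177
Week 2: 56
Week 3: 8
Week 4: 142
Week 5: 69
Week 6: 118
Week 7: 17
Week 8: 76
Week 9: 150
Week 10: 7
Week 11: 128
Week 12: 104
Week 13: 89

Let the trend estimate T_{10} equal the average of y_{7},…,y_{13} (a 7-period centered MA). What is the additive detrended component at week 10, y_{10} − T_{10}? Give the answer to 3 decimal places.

Trend T_10 = (17 + 76 + 150 + 7 + 128 + 104 + 89) / 7 = 571/7 = 81.57143
Detrended value: 7 − 81.57143 = -74.571

-74.571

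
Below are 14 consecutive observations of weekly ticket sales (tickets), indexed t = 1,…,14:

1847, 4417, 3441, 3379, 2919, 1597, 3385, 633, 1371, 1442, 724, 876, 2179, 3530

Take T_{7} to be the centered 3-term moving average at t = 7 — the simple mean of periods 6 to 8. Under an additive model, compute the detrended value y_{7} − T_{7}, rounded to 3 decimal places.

1513.333

Trend T_7 = (1597 + 3385 + 633) / 3 = 5615/3 = 1871.66667
Detrended value: 3385 − 1871.66667 = 1513.333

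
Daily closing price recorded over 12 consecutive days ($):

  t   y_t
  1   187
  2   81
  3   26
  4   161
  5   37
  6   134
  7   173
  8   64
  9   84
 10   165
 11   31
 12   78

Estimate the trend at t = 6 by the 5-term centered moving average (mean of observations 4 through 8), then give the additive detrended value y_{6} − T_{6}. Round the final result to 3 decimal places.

Trend T_6 = (161 + 37 + 134 + 173 + 64) / 5 = 569/5 = 113.80000
Detrended value: 134 − 113.80000 = 20.200

20.200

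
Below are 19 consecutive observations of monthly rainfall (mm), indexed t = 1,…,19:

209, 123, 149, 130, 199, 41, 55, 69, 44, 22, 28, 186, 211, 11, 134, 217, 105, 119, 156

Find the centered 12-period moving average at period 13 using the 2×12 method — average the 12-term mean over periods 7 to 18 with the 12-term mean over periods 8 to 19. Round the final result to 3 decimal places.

104.292

Sum over 7–18: 55 + 69 + 44 + 22 + 28 + 186 + 211 + 11 + 134 + 217 + 105 + 119 = 1201
Sum over 8–19: 69 + 44 + 22 + 28 + 186 + 211 + 11 + 134 + 217 + 105 + 119 + 156 = 1302
CMA at t=13 = (1201 + 1302) / (2·12) = 2503 / 24 = 104.292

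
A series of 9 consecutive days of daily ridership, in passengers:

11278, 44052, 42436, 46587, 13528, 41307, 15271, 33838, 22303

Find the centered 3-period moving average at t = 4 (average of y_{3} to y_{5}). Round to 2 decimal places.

Sum of periods 3–5: 42436 + 46587 + 13528 = 102551
Divide by 3: 102551 / 3 = 34183.67

34183.67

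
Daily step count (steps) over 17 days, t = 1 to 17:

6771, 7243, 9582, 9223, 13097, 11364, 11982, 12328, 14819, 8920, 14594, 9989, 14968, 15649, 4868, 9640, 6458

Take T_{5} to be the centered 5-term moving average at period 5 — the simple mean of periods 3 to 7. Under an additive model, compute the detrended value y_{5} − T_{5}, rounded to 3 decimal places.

2047.400

Trend T_5 = (9582 + 9223 + 13097 + 11364 + 11982) / 5 = 55248/5 = 11049.60000
Detrended value: 13097 − 11049.60000 = 2047.400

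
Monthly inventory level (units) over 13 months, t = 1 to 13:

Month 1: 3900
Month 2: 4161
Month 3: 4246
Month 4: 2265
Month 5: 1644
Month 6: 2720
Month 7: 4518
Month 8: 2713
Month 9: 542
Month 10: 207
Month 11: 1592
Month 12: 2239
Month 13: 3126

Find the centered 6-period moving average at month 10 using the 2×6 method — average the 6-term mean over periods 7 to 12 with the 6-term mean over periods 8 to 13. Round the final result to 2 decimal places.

1852.50

Sum over 7–12: 4518 + 2713 + 542 + 207 + 1592 + 2239 = 11811
Sum over 8–13: 2713 + 542 + 207 + 1592 + 2239 + 3126 = 10419
CMA at t=10 = (11811 + 10419) / (2·6) = 22230 / 12 = 1852.50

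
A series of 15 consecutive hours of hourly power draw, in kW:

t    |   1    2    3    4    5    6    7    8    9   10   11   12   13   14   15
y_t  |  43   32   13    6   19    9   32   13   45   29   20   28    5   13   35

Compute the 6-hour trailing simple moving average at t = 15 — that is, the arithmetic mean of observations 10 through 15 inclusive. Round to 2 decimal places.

Sum of periods 10–15: 29 + 20 + 28 + 5 + 13 + 35 = 130
Divide by 6: 130 / 6 = 21.67

21.67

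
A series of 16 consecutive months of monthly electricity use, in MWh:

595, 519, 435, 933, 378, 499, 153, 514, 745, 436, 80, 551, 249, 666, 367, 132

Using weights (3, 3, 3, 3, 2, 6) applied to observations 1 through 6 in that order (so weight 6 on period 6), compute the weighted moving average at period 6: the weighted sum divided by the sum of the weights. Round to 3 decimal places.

Weighted sum: 3·595 + 3·519 + 3·435 + 3·933 + 2·378 + 6·499 = 1785 + 1557 + 1305 + 2799 + 756 + 2994 = 11196
Weight total: 3 + 3 + 3 + 3 + 2 + 6 = 20
WMA = 11196 / 20 = 559.800

559.800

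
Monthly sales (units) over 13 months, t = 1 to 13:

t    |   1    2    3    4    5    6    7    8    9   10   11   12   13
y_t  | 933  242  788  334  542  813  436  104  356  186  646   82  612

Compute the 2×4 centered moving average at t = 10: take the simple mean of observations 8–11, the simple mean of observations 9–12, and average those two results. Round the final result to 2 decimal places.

Sum over 8–11: 104 + 356 + 186 + 646 = 1292
Sum over 9–12: 356 + 186 + 646 + 82 = 1270
CMA at t=10 = (1292 + 1270) / (2·4) = 2562 / 8 = 320.25

320.25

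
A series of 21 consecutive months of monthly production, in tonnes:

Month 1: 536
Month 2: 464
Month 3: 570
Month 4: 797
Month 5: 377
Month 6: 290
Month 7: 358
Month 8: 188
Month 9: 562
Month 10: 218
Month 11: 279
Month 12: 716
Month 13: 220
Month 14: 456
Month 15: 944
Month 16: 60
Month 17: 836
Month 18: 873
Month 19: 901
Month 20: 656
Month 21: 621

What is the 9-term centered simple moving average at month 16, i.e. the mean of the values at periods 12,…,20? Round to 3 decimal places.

Sum of periods 12–20: 716 + 220 + 456 + 944 + 60 + 836 + 873 + 901 + 656 = 5662
Divide by 9: 5662 / 9 = 629.111

629.111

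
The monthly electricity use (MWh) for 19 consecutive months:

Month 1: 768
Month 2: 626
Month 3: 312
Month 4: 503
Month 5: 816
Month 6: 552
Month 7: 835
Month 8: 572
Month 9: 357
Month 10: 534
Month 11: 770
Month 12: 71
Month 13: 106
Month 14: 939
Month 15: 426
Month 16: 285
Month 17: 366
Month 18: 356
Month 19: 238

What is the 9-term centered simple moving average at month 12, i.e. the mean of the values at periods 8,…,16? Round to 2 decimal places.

451.11

Sum of periods 8–16: 572 + 357 + 534 + 770 + 71 + 106 + 939 + 426 + 285 = 4060
Divide by 9: 4060 / 9 = 451.11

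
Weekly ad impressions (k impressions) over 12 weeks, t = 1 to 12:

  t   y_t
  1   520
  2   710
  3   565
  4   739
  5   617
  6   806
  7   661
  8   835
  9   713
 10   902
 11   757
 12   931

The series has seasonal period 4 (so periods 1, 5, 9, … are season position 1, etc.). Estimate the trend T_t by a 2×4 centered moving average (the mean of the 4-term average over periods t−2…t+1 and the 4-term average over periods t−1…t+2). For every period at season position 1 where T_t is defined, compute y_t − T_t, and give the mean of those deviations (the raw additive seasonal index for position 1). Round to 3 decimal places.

-76.750

Season position 1 occurs at t = 5, 9 (where T_t is defined).
t=5: T_5 = 693.75000; y_5 − T_5 = 617 − 693.75000 = -76.75000
t=9: T_9 = 789.75000; y_9 − T_9 = 713 − 789.75000 = -76.75000
Mean deviation: (-76.75000 + -76.75000) / 2 = -76.750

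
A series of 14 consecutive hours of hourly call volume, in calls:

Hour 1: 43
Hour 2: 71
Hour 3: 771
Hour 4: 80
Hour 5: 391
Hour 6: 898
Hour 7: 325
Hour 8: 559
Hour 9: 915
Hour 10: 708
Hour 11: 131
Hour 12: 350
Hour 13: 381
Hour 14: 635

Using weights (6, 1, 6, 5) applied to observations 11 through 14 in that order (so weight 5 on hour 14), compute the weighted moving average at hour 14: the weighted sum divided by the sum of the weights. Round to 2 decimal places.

Weighted sum: 6·131 + 1·350 + 6·381 + 5·635 = 786 + 350 + 2286 + 3175 = 6597
Weight total: 6 + 1 + 6 + 5 = 18
WMA = 6597 / 18 = 366.50

366.50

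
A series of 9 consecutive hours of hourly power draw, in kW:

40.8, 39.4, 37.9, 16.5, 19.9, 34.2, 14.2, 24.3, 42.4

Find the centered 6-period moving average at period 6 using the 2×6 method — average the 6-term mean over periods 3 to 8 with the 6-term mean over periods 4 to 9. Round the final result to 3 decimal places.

24.875

Sum over 3–8: 37.9 + 16.5 + 19.9 + 34.2 + 14.2 + 24.3 = 147.0
Sum over 4–9: 16.5 + 19.9 + 34.2 + 14.2 + 24.3 + 42.4 = 151.5
CMA at t=6 = (147.0 + 151.5) / (2·6) = 298.5 / 12 = 24.875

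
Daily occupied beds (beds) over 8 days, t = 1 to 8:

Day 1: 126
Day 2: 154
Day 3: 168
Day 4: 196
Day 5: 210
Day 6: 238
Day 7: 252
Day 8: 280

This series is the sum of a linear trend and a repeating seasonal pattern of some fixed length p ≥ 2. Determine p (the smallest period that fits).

2

First differences y_{t+1} − y_t: 28, 14, 28, 14, 28, 14, …
The difference pattern repeats every 2 terms and not for any smaller step, so p = 2.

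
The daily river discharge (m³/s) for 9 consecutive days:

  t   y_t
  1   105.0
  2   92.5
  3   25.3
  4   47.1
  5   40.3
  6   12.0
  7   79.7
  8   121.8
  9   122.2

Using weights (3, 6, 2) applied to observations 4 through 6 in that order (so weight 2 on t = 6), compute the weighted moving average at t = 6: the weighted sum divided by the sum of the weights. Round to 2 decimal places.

Weighted sum: 3·47.1 + 6·40.3 + 2·12.0 = 141.3 + 241.8 + 24.0 = 407.1
Weight total: 3 + 6 + 2 = 11
WMA = 407.1 / 11 = 37.01

37.01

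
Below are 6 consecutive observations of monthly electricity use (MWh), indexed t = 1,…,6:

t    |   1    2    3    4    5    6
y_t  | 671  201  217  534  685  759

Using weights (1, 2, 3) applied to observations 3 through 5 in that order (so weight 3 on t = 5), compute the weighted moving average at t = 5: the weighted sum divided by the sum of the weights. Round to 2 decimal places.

556.67

Weighted sum: 1·217 + 2·534 + 3·685 = 217 + 1068 + 2055 = 3340
Weight total: 1 + 2 + 3 = 6
WMA = 3340 / 6 = 556.67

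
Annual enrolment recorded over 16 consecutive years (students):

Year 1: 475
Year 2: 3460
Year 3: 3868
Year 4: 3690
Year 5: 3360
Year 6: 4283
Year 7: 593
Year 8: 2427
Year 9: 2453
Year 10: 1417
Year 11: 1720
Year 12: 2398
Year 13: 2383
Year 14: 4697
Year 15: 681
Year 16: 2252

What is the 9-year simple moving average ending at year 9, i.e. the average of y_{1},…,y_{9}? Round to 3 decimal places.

Sum of periods 1–9: 475 + 3460 + 3868 + 3690 + 3360 + 4283 + 593 + 2427 + 2453 = 24609
Divide by 9: 24609 / 9 = 2734.333

2734.333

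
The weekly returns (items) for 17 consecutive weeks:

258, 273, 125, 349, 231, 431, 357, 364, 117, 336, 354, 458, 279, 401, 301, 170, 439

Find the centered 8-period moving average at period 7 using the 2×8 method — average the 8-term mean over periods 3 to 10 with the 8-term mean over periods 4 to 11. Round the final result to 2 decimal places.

303.06

Sum over 3–10: 125 + 349 + 231 + 431 + 357 + 364 + 117 + 336 = 2310
Sum over 4–11: 349 + 231 + 431 + 357 + 364 + 117 + 336 + 354 = 2539
CMA at t=7 = (2310 + 2539) / (2·8) = 4849 / 16 = 303.06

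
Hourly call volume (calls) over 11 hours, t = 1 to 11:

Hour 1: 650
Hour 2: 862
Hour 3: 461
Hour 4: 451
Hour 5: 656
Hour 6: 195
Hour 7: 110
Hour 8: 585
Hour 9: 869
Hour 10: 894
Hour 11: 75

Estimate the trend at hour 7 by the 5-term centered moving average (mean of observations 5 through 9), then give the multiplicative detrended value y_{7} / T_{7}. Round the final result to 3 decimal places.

0.228

Trend T_7 = (656 + 195 + 110 + 585 + 869) / 5 = 2415/5 = 483.00000
Ratio to trend: 110 / 483.00000 = 0.228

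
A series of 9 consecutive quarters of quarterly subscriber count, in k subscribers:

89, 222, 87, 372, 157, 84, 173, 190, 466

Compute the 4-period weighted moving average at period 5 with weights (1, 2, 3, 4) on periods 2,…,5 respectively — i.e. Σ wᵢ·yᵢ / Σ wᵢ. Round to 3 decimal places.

Weighted sum: 1·222 + 2·87 + 3·372 + 4·157 = 222 + 174 + 1116 + 628 = 2140
Weight total: 1 + 2 + 3 + 4 = 10
WMA = 2140 / 10 = 214.000

214.000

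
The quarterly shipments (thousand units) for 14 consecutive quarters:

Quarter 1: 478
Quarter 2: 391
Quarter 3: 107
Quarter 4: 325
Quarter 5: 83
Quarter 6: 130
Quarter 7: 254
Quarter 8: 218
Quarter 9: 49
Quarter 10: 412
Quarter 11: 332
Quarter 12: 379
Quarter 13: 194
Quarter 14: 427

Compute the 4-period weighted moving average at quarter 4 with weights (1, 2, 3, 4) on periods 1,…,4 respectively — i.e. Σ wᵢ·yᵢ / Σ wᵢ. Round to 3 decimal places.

Weighted sum: 1·478 + 2·391 + 3·107 + 4·325 = 478 + 782 + 321 + 1300 = 2881
Weight total: 1 + 2 + 3 + 4 = 10
WMA = 2881 / 10 = 288.100

288.100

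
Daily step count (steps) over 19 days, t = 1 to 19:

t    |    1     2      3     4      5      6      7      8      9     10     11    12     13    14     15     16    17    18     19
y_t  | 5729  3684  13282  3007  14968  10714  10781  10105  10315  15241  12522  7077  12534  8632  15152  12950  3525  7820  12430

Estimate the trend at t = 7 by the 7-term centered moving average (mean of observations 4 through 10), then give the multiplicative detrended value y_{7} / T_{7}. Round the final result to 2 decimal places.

1.00

Trend T_7 = (3007 + 14968 + 10714 + 10781 + 10105 + 10315 + 15241) / 7 = 75131/7 = 10733.0000
Ratio to trend: 10781 / 10733.0000 = 1.00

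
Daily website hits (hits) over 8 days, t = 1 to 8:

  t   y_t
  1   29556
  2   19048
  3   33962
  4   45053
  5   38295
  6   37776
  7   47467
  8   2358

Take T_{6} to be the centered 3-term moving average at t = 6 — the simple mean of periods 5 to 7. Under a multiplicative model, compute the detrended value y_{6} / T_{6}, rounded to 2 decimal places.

Trend T_6 = (38295 + 37776 + 47467) / 3 = 123538/3 = 41179.3333
Ratio to trend: 37776 / 41179.3333 = 0.92

0.92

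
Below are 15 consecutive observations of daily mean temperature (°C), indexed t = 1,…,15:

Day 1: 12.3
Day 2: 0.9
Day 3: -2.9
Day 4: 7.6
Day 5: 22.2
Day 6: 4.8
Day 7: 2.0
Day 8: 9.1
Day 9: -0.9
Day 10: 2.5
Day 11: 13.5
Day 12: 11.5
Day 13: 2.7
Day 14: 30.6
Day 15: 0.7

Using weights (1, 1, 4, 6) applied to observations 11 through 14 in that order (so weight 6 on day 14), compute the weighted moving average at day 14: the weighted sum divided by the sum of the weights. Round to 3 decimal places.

18.283

Weighted sum: 1·13.5 + 1·11.5 + 4·2.7 + 6·30.6 = 13.5 + 11.5 + 10.8 + 183.6 = 219.4
Weight total: 1 + 1 + 4 + 6 = 12
WMA = 219.4 / 12 = 18.283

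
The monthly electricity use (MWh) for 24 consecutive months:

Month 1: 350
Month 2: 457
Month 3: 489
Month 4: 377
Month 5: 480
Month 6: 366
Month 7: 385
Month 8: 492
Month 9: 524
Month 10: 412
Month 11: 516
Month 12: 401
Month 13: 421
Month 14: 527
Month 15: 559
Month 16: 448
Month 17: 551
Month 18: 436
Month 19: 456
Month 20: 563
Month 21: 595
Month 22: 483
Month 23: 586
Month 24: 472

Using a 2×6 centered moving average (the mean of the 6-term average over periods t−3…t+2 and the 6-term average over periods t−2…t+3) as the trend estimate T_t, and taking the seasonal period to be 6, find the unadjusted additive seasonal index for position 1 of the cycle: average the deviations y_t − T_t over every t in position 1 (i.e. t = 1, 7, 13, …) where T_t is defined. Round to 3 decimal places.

Season position 1 occurs at t = 7, 13, 19 (where T_t is defined).
t=7: T_7 = 440.25000; y_7 − T_7 = 385 − 440.25000 = -55.25000
t=13: T_13 = 475.66667; y_13 − T_13 = 421 − 475.66667 = -54.66667
t=19: T_19 = 511.08333; y_19 − T_19 = 456 − 511.08333 = -55.08333
Mean deviation: (-55.25000 + -54.66667 + -55.08333) / 3 = -55.000

-55.000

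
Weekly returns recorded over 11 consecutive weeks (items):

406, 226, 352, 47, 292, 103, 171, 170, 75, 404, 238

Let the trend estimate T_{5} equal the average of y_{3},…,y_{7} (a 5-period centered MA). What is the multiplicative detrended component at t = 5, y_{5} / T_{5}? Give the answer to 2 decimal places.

1.51

Trend T_5 = (352 + 47 + 292 + 103 + 171) / 5 = 965/5 = 193.0000
Ratio to trend: 292 / 193.0000 = 1.51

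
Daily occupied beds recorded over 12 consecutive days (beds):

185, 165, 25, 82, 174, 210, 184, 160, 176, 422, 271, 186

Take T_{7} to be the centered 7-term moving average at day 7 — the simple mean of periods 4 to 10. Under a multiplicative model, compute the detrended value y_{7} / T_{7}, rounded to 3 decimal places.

0.915

Trend T_7 = (82 + 174 + 210 + 184 + 160 + 176 + 422) / 7 = 1408/7 = 201.14286
Ratio to trend: 184 / 201.14286 = 0.915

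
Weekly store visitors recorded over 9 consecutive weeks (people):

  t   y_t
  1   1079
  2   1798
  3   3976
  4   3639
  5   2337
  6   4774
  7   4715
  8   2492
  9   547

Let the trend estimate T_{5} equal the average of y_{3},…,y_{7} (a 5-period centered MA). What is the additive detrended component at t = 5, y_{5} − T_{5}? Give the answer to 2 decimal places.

Trend T_5 = (3976 + 3639 + 2337 + 4774 + 4715) / 5 = 19441/5 = 3888.2000
Detrended value: 2337 − 3888.2000 = -1551.20

-1551.20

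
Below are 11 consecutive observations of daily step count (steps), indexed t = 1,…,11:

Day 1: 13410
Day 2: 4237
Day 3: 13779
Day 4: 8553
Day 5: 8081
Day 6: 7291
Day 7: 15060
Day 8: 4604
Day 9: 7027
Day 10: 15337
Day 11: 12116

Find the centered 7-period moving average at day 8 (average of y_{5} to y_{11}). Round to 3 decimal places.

9930.857

Sum of periods 5–11: 8081 + 7291 + 15060 + 4604 + 7027 + 15337 + 12116 = 69516
Divide by 7: 69516 / 7 = 9930.857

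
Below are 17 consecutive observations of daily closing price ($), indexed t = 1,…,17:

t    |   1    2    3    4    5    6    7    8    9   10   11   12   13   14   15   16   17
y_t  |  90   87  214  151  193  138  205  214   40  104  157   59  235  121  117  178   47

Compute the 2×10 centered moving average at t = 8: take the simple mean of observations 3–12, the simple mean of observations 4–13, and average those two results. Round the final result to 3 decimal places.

Sum over 3–12: 214 + 151 + 193 + 138 + 205 + 214 + 40 + 104 + 157 + 59 = 1475
Sum over 4–13: 151 + 193 + 138 + 205 + 214 + 40 + 104 + 157 + 59 + 235 = 1496
CMA at t=8 = (1475 + 1496) / (2·10) = 2971 / 20 = 148.550

148.550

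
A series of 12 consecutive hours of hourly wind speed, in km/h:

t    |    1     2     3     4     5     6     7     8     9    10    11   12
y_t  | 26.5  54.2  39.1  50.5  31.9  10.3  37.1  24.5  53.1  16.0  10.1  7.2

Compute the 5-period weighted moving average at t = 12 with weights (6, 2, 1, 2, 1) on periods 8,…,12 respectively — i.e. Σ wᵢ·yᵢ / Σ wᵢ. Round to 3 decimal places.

Weighted sum: 6·24.5 + 2·53.1 + 1·16.0 + 2·10.1 + 1·7.2 = 147.0 + 106.2 + 16.0 + 20.2 + 7.2 = 296.6
Weight total: 6 + 2 + 1 + 2 + 1 = 12
WMA = 296.6 / 12 = 24.717

24.717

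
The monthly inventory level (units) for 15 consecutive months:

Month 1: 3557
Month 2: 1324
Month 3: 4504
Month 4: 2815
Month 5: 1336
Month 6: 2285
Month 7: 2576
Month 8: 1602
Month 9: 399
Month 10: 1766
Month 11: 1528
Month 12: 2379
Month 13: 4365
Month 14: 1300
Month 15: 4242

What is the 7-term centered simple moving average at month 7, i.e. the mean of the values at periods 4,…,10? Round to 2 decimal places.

1825.57

Sum of periods 4–10: 2815 + 1336 + 2285 + 2576 + 1602 + 399 + 1766 = 12779
Divide by 7: 12779 / 7 = 1825.57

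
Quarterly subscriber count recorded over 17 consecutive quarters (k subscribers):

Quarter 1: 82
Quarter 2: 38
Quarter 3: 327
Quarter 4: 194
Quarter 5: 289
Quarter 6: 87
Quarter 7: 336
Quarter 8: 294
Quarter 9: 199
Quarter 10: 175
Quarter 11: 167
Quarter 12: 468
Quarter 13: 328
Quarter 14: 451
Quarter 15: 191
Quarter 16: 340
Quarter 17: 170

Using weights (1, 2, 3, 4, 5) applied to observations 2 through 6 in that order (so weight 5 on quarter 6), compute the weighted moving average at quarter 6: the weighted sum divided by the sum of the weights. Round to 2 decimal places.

Weighted sum: 1·38 + 2·327 + 3·194 + 4·289 + 5·87 = 38 + 654 + 582 + 1156 + 435 = 2865
Weight total: 1 + 2 + 3 + 4 + 5 = 15
WMA = 2865 / 15 = 191.00

191.00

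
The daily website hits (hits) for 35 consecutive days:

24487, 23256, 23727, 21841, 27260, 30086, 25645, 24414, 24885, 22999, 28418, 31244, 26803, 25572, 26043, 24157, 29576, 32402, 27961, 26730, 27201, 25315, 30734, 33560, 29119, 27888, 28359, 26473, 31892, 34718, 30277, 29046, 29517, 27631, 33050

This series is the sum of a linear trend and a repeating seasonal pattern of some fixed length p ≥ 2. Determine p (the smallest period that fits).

First differences y_{t+1} − y_t: -1231, 471, -1886, 5419, 2826, -4441, -1231, 471, -1886, 5419, 2826, -4441, -1231, 471, …
The difference pattern repeats every 6 terms and not for any smaller step, so p = 6.

6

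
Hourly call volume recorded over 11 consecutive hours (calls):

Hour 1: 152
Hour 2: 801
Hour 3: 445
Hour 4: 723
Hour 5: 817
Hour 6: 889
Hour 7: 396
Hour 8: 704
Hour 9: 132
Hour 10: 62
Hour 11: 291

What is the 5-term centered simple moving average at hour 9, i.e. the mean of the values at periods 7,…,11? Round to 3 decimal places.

317.000

Sum of periods 7–11: 396 + 704 + 132 + 62 + 291 = 1585
Divide by 5: 1585 / 5 = 317.000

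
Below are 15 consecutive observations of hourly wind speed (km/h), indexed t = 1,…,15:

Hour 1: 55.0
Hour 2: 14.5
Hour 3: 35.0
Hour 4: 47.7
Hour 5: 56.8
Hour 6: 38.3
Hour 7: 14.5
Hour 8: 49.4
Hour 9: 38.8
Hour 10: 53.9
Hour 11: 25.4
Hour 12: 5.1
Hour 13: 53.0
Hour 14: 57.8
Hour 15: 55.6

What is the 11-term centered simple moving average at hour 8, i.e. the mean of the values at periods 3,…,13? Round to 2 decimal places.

Sum of periods 3–13: 35.0 + 47.7 + 56.8 + 38.3 + 14.5 + 49.4 + 38.8 + 53.9 + 25.4 + 5.1 + 53.0 = 417.9
Divide by 11: 417.9 / 11 = 37.99

37.99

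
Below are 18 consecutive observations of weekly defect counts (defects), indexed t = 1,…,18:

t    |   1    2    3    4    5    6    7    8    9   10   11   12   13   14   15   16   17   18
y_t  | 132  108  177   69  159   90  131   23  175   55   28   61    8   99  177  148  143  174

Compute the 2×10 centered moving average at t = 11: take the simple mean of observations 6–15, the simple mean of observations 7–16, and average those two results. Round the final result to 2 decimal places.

Sum over 6–15: 90 + 131 + 23 + 175 + 55 + 28 + 61 + 8 + 99 + 177 = 847
Sum over 7–16: 131 + 23 + 175 + 55 + 28 + 61 + 8 + 99 + 177 + 148 = 905
CMA at t=11 = (847 + 905) / (2·10) = 1752 / 20 = 87.60

87.60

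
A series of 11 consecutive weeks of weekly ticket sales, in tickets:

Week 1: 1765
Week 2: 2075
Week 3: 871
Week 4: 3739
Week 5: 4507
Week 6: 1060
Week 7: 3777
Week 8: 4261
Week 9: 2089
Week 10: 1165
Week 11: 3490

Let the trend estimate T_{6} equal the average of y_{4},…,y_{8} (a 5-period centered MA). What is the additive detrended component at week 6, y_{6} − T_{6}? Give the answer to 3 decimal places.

Trend T_6 = (3739 + 4507 + 1060 + 3777 + 4261) / 5 = 17344/5 = 3468.80000
Detrended value: 1060 − 3468.80000 = -2408.800

-2408.800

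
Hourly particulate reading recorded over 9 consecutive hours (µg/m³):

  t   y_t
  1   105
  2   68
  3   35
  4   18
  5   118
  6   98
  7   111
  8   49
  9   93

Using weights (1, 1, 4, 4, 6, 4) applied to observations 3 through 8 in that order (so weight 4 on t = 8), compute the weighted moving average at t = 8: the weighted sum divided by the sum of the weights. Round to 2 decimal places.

88.95

Weighted sum: 1·35 + 1·18 + 4·118 + 4·98 + 6·111 + 4·49 = 35 + 18 + 472 + 392 + 666 + 196 = 1779
Weight total: 1 + 1 + 4 + 4 + 6 + 4 = 20
WMA = 1779 / 20 = 88.95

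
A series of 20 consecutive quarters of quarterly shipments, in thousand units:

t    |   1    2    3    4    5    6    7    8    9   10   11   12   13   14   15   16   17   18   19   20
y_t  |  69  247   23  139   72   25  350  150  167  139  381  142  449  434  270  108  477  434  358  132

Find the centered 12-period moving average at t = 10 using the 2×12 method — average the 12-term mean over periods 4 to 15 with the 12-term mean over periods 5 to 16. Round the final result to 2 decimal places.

Sum over 4–15: 139 + 72 + 25 + 350 + 150 + 167 + 139 + 381 + 142 + 449 + 434 + 270 = 2718
Sum over 5–16: 72 + 25 + 350 + 150 + 167 + 139 + 381 + 142 + 449 + 434 + 270 + 108 = 2687
CMA at t=10 = (2718 + 2687) / (2·12) = 5405 / 24 = 225.21

225.21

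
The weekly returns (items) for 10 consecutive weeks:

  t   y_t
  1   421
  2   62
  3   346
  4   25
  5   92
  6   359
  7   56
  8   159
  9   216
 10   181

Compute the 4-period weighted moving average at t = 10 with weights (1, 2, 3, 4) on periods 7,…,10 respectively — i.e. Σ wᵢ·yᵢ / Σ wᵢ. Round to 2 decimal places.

174.60

Weighted sum: 1·56 + 2·159 + 3·216 + 4·181 = 56 + 318 + 648 + 724 = 1746
Weight total: 1 + 2 + 3 + 4 = 10
WMA = 1746 / 10 = 174.60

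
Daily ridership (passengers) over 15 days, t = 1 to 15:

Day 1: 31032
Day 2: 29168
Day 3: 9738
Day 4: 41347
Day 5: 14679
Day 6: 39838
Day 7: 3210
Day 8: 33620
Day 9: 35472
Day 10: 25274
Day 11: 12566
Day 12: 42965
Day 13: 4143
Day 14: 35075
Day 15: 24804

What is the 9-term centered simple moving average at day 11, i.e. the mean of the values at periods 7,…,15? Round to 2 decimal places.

24125.44

Sum of periods 7–15: 3210 + 33620 + 35472 + 25274 + 12566 + 42965 + 4143 + 35075 + 24804 = 217129
Divide by 9: 217129 / 9 = 24125.44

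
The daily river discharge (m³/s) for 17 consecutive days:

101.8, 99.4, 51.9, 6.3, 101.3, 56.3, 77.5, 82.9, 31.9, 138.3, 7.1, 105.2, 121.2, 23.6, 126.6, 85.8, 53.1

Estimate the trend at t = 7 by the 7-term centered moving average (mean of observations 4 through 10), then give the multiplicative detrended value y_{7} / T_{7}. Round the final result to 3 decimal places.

Trend T_7 = (6.3 + 101.3 + 56.3 + 77.5 + 82.9 + 31.9 + 138.3) / 7 = 494.5/7 = 70.64286
Ratio to trend: 77.5 / 70.64286 = 1.097

1.097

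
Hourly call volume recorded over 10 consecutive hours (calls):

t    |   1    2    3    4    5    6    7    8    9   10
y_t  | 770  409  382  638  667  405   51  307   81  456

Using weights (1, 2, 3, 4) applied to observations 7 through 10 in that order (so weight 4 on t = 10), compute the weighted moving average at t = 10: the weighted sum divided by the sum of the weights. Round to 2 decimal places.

273.20

Weighted sum: 1·51 + 2·307 + 3·81 + 4·456 = 51 + 614 + 243 + 1824 = 2732
Weight total: 1 + 2 + 3 + 4 = 10
WMA = 2732 / 10 = 273.20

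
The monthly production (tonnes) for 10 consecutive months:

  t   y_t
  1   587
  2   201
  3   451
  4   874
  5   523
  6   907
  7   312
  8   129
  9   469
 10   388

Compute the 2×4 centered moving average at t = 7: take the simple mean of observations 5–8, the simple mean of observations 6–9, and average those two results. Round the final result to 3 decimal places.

461.000

Sum over 5–8: 523 + 907 + 312 + 129 = 1871
Sum over 6–9: 907 + 312 + 129 + 469 = 1817
CMA at t=7 = (1871 + 1817) / (2·4) = 3688 / 8 = 461.000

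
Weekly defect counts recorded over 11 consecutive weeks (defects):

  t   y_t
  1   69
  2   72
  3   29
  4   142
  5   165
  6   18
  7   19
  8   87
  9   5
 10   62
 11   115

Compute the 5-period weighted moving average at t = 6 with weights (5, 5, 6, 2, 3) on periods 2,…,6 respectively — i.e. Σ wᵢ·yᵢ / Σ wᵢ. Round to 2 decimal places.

82.90

Weighted sum: 5·72 + 5·29 + 6·142 + 2·165 + 3·18 = 360 + 145 + 852 + 330 + 54 = 1741
Weight total: 5 + 5 + 6 + 2 + 3 = 21
WMA = 1741 / 21 = 82.90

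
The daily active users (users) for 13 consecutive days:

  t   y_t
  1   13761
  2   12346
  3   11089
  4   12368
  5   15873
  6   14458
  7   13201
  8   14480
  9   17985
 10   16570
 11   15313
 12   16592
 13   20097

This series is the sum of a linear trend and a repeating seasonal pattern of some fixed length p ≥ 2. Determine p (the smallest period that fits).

4

First differences y_{t+1} − y_t: -1415, -1257, 1279, 3505, -1415, -1257, 1279, 3505, -1415, -1257, …
The difference pattern repeats every 4 terms and not for any smaller step, so p = 4.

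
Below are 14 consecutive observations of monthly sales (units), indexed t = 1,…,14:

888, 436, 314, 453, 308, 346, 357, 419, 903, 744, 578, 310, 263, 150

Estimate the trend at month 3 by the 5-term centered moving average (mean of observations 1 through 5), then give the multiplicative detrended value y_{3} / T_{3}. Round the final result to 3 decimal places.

Trend T_3 = (888 + 436 + 314 + 453 + 308) / 5 = 2399/5 = 479.80000
Ratio to trend: 314 / 479.80000 = 0.654

0.654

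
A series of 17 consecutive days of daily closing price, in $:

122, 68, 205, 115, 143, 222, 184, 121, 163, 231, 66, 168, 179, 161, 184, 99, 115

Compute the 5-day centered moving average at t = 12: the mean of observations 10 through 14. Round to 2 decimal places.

Sum of periods 10–14: 231 + 66 + 168 + 179 + 161 = 805
Divide by 5: 805 / 5 = 161.00

161.00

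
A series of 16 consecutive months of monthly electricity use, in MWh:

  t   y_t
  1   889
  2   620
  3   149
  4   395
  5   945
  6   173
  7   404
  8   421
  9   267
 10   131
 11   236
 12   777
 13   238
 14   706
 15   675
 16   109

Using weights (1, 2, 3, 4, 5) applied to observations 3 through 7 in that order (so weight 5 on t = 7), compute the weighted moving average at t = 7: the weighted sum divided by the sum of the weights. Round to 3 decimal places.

432.400

Weighted sum: 1·149 + 2·395 + 3·945 + 4·173 + 5·404 = 149 + 790 + 2835 + 692 + 2020 = 6486
Weight total: 1 + 2 + 3 + 4 + 5 = 15
WMA = 6486 / 15 = 432.400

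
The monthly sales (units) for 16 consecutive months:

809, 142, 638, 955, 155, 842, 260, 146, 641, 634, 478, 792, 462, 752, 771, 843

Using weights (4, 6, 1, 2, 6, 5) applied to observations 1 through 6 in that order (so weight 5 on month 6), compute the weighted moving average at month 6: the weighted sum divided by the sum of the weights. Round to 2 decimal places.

490.67

Weighted sum: 4·809 + 6·142 + 1·638 + 2·955 + 6·155 + 5·842 = 3236 + 852 + 638 + 1910 + 930 + 4210 = 11776
Weight total: 4 + 6 + 1 + 2 + 6 + 5 = 24
WMA = 11776 / 24 = 490.67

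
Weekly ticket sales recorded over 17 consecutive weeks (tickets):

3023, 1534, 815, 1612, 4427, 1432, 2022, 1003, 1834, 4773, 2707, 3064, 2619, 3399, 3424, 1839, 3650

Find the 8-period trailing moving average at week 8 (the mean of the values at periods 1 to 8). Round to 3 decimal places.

Sum of periods 1–8: 3023 + 1534 + 815 + 1612 + 4427 + 1432 + 2022 + 1003 = 15868
Divide by 8: 15868 / 8 = 1983.500

1983.500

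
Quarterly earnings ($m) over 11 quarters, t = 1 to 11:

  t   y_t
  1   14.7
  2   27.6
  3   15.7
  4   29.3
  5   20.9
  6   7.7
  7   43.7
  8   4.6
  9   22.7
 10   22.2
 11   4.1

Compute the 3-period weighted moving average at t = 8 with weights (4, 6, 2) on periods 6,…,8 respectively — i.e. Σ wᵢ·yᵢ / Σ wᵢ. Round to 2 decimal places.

25.18

Weighted sum: 4·7.7 + 6·43.7 + 2·4.6 = 30.8 + 262.2 + 9.2 = 302.2
Weight total: 4 + 6 + 2 = 12
WMA = 302.2 / 12 = 25.18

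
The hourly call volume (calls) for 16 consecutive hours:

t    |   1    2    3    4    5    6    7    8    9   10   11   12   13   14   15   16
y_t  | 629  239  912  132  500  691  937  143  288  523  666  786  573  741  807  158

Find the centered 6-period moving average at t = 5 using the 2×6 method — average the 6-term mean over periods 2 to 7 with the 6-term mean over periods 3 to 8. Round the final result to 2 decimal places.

560.50

Sum over 2–7: 239 + 912 + 132 + 500 + 691 + 937 = 3411
Sum over 3–8: 912 + 132 + 500 + 691 + 937 + 143 = 3315
CMA at t=5 = (3411 + 3315) / (2·6) = 6726 / 12 = 560.50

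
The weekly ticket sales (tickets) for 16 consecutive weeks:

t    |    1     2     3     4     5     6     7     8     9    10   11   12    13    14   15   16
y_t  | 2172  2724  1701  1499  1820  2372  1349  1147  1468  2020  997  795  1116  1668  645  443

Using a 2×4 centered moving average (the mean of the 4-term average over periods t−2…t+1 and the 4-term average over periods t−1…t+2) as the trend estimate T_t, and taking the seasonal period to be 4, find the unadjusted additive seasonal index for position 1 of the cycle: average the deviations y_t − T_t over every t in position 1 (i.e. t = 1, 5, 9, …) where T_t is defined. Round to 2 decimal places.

Season position 1 occurs at t = 5, 9, 13 (where T_t is defined).
t=5: T_5 = 1804.0000; y_5 − T_5 = 1820 − 1804.0000 = 16.0000
t=9: T_9 = 1452.0000; y_9 − T_9 = 1468 − 1452.0000 = 16.0000
t=13: T_13 = 1100.0000; y_13 − T_13 = 1116 − 1100.0000 = 16.0000
Mean deviation: (16.0000 + 16.0000 + 16.0000) / 3 = 16.00

16.00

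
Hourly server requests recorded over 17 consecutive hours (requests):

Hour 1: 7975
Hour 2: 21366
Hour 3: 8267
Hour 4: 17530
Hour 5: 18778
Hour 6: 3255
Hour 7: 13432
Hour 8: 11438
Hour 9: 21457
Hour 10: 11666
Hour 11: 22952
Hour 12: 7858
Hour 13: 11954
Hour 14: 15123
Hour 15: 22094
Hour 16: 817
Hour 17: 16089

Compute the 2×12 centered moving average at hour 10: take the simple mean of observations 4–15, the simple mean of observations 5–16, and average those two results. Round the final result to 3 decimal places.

Sum over 4–15: 17530 + 18778 + 3255 + 13432 + 11438 + 21457 + 11666 + 22952 + 7858 + 11954 + 15123 + 22094 = 177537
Sum over 5–16: 18778 + 3255 + 13432 + 11438 + 21457 + 11666 + 22952 + 7858 + 11954 + 15123 + 22094 + 817 = 160824
CMA at t=10 = (177537 + 160824) / (2·12) = 338361 / 24 = 14098.375

14098.375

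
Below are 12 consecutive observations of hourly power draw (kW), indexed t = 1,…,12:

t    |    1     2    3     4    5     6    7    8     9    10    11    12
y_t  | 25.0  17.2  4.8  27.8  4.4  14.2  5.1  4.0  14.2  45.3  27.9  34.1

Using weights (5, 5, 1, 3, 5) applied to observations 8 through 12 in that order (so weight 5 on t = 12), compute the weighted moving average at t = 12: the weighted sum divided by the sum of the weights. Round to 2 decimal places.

Weighted sum: 5·4.0 + 5·14.2 + 1·45.3 + 3·27.9 + 5·34.1 = 20.0 + 71.0 + 45.3 + 83.7 + 170.5 = 390.5
Weight total: 5 + 5 + 1 + 3 + 5 = 19
WMA = 390.5 / 19 = 20.55

20.55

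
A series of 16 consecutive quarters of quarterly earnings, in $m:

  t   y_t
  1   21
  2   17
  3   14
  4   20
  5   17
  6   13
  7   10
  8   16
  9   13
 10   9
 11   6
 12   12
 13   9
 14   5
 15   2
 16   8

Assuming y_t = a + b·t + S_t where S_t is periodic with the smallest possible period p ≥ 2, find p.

4

First differences y_{t+1} − y_t: -4, -3, 6, -3, -4, -3, 6, -3, -4, -3, …
The difference pattern repeats every 4 terms and not for any smaller step, so p = 4.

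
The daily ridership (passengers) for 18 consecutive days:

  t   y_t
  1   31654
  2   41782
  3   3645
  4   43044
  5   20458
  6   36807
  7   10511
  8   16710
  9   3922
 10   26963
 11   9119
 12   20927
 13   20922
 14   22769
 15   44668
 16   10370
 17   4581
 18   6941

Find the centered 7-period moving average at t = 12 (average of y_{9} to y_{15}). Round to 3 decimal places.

Sum of periods 9–15: 3922 + 26963 + 9119 + 20927 + 20922 + 22769 + 44668 = 149290
Divide by 7: 149290 / 7 = 21327.143

21327.143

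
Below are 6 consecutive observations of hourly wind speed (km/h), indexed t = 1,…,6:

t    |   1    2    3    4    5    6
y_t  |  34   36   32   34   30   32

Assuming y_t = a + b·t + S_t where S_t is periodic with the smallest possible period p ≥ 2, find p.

2

First differences y_{t+1} − y_t: 2, -4, 2, -4, 2, …
The difference pattern repeats every 2 terms and not for any smaller step, so p = 2.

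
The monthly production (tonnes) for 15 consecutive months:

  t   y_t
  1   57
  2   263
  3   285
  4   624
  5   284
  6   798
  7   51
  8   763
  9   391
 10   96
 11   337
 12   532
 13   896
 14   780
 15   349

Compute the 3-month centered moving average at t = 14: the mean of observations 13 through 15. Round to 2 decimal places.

Sum of periods 13–15: 896 + 780 + 349 = 2025
Divide by 3: 2025 / 3 = 675.00

675.00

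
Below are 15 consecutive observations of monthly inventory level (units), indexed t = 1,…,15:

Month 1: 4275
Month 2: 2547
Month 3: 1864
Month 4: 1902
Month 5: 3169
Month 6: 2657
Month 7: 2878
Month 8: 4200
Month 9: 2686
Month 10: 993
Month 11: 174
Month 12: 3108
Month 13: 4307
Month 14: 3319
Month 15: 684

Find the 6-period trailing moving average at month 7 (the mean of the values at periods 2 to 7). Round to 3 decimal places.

Sum of periods 2–7: 2547 + 1864 + 1902 + 3169 + 2657 + 2878 = 15017
Divide by 6: 15017 / 6 = 2502.833

2502.833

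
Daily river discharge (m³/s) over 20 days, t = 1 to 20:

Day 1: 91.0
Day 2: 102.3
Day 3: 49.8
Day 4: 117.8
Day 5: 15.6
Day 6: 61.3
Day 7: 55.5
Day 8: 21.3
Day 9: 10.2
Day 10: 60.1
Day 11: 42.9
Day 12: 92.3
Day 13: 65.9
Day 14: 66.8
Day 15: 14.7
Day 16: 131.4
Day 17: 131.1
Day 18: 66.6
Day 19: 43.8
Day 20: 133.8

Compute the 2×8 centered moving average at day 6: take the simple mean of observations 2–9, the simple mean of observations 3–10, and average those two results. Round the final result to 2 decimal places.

Sum over 2–9: 102.3 + 49.8 + 117.8 + 15.6 + 61.3 + 55.5 + 21.3 + 10.2 = 433.8
Sum over 3–10: 49.8 + 117.8 + 15.6 + 61.3 + 55.5 + 21.3 + 10.2 + 60.1 = 391.6
CMA at t=6 = (433.8 + 391.6) / (2·8) = 825.4 / 16 = 51.59

51.59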